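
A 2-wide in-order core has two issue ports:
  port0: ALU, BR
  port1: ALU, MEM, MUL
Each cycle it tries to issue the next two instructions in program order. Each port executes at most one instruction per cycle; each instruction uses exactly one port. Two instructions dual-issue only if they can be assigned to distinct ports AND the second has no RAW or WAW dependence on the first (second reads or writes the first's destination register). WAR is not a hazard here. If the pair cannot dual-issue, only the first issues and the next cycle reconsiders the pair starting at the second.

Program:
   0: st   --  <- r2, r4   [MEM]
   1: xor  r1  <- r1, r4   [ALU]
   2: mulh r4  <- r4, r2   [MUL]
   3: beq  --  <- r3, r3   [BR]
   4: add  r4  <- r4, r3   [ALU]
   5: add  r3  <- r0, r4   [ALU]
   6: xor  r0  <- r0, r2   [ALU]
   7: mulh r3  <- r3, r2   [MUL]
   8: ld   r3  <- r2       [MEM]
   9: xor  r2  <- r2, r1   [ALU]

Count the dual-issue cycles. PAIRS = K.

t=0 i0&i1:st+xor ; dual
t=1 i2&i3:mulh+beq ; dual
t=2 i4:add ; RAW r4
t=3 i5&i6:add+xor ; dual
t=4 i7:mulh ; no-port MUL/MEM
t=5 i8&i9:ld+xor ; dual

PAIRS = 4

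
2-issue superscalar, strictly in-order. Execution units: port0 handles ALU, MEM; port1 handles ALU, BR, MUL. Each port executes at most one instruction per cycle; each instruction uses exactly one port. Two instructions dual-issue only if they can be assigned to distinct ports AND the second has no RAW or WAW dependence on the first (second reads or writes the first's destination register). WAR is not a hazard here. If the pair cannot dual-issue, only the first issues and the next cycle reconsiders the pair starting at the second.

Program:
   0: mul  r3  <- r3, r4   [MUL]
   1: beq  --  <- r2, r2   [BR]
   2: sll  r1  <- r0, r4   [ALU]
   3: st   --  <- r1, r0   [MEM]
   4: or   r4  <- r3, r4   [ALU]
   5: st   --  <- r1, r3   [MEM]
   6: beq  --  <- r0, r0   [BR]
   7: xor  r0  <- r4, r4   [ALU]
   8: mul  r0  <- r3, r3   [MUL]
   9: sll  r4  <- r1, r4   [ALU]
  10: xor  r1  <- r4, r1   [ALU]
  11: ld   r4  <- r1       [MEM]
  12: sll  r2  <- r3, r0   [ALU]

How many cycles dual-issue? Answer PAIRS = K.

[0] i0  mul.MUL  -- no-port MUL/BR
[1] i1&i2  beq.BR+sll.ALU  -- dual
[2] i3&i4  st.MEM+or.ALU  -- dual
[3] i5&i6  st.MEM+beq.BR  -- dual
[4] i7  xor.ALU  -- WAW r0
[5] i8&i9  mul.MUL+sll.ALU  -- dual
[6] i10  xor.ALU  -- RAW r1
[7] i11&i12  ld.MEM+sll.ALU  -- dual

PAIRS = 5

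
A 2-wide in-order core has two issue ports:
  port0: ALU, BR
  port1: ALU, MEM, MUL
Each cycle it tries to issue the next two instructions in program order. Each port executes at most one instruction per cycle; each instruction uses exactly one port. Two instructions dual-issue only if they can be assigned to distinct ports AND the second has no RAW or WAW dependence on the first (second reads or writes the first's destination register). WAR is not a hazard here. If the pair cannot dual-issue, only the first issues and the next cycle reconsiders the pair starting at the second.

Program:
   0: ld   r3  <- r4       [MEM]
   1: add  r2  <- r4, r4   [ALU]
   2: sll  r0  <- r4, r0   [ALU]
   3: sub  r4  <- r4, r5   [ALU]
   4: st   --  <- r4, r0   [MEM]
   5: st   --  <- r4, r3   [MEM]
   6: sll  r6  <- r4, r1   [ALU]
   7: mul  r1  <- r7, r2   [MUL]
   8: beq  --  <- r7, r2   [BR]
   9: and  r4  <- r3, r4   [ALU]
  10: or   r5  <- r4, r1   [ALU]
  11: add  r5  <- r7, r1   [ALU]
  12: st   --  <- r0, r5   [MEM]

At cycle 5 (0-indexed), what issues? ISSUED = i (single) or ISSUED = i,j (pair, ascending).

ISSUED = 9

  cy0 -> i0&i1 (ld.MEM;add.ALU) dual
  cy1 -> i2&i3 (sll.ALU;sub.ALU) dual
  cy2 -> i4 (st.MEM) no-port MEM/MEM
  cy3 -> i5&i6 (st.MEM;sll.ALU) dual
  cy4 -> i7&i8 (mul.MUL;beq.BR) dual
  cy5 -> i9 (and.ALU) RAW r4
  cy6 -> i10 (or.ALU) WAW r5
  cy7 -> i11 (add.ALU) RAW r5
  cy8 -> i12 (st.MEM) tail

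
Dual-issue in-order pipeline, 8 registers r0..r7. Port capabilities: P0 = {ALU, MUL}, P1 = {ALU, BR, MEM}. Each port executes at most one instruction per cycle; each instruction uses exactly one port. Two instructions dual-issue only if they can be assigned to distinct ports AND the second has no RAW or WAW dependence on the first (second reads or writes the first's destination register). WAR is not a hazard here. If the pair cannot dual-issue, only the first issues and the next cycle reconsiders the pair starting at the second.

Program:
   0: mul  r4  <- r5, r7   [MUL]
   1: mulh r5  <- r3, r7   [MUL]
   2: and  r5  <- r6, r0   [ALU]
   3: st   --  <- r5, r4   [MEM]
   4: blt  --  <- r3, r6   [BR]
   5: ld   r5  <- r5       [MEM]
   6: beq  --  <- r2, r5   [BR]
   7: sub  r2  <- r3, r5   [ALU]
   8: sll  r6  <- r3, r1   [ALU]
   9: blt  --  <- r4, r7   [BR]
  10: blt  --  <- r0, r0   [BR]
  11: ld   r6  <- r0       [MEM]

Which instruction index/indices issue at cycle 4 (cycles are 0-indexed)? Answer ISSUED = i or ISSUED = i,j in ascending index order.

0. mul.MUL @i0  | no-port MUL/MUL
1. mulh.MUL @i1  | WAW r5
2. and.ALU @i2  | RAW r5
3. st.MEM @i3  | no-port MEM/BR
4. blt.BR @i4  | no-port BR/MEM
5. ld.MEM @i5  | no-port MEM/BR
6. beq.BR sub.ALU @i6&i7  | dual
7. sll.ALU blt.BR @i8&i9  | dual
8. blt.BR @i10  | no-port BR/MEM
9. ld.MEM @i11  | tail

ISSUED = 4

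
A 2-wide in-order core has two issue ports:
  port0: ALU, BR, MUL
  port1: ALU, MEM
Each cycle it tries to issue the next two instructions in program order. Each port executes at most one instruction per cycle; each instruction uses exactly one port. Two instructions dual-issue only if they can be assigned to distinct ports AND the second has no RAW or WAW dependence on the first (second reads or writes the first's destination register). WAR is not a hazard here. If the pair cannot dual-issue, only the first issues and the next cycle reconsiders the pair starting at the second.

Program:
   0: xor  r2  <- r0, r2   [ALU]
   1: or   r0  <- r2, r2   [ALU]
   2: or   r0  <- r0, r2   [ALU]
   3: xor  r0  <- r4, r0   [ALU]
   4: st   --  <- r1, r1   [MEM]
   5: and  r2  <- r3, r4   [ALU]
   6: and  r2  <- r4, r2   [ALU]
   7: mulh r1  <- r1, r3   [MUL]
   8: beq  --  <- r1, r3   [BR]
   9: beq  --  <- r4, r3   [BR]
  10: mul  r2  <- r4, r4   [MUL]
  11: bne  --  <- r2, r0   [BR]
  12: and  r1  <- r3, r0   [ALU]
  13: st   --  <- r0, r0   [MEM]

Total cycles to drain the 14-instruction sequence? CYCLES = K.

#0 head=0: xor i0 RAW r2
#1 head=1: or i1 RAW+WAW r0
#2 head=2: or i2 RAW+WAW r0
#3 head=3: xor/st i3+i4 dual
#4 head=5: and i5 RAW+WAW r2
#5 head=6: and/mulh i6+i7 dual
#6 head=8: beq i8 no-port BR/BR
#7 head=9: beq i9 no-port BR/MUL
#8 head=10: mul i10 no-port MUL/BR
#9 head=11: bne/and i11+i12 dual
#10 head=13: st i13 tail

CYCLES = 11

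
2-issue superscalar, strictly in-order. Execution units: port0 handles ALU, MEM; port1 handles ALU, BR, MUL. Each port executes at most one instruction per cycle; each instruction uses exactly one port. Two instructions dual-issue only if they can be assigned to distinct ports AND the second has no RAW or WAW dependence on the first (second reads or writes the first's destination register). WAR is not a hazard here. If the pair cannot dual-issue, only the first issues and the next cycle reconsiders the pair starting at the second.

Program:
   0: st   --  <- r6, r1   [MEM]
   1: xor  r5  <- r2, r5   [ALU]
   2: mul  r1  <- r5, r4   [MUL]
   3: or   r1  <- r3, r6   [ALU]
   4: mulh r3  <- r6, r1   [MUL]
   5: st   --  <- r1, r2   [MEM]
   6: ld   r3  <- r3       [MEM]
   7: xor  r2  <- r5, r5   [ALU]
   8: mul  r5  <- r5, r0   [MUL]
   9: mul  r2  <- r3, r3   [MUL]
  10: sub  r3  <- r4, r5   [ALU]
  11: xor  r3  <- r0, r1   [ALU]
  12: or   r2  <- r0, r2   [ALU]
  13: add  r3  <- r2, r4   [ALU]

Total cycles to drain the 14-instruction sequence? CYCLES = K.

t=0 i0&i1:st.MEM xor.ALU ; 2-wide
t=1 i2:mul.MUL ; WAW r1
t=2 i3:or.ALU ; RAW r1
t=3 i4&i5:mulh.MUL st.MEM ; 2-wide
t=4 i6&i7:ld.MEM xor.ALU ; 2-wide
t=5 i8:mul.MUL ; no-port MUL/MUL
t=6 i9&i10:mul.MUL sub.ALU ; 2-wide
t=7 i11&i12:xor.ALU or.ALU ; 2-wide
t=8 i13:add.ALU ; tail

CYCLES = 9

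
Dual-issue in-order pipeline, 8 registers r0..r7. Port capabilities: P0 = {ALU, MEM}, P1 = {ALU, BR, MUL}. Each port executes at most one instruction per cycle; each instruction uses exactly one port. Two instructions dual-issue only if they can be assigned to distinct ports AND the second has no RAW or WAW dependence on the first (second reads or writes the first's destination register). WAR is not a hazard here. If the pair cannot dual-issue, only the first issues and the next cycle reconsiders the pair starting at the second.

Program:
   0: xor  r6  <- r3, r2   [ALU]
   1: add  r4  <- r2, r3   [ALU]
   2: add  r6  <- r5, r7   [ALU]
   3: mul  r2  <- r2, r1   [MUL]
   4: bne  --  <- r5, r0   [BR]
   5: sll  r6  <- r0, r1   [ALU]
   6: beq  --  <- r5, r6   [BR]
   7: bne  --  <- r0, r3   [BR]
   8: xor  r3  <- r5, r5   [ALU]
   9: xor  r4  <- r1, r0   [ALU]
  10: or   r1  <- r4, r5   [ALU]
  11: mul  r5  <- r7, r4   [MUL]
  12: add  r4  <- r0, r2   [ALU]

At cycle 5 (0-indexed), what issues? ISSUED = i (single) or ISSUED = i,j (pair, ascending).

ISSUED = 9

#0 head=0: xor.ALU+add.ALU i0&i1 2-wide
#1 head=2: add.ALU+mul.MUL i2&i3 2-wide
#2 head=4: bne.BR+sll.ALU i4&i5 2-wide
#3 head=6: beq.BR i6 no-port BR/BR
#4 head=7: bne.BR+xor.ALU i7&i8 2-wide
#5 head=9: xor.ALU i9 RAW r4
#6 head=10: or.ALU+mul.MUL i10&i11 2-wide
#7 head=12: add.ALU i12 tail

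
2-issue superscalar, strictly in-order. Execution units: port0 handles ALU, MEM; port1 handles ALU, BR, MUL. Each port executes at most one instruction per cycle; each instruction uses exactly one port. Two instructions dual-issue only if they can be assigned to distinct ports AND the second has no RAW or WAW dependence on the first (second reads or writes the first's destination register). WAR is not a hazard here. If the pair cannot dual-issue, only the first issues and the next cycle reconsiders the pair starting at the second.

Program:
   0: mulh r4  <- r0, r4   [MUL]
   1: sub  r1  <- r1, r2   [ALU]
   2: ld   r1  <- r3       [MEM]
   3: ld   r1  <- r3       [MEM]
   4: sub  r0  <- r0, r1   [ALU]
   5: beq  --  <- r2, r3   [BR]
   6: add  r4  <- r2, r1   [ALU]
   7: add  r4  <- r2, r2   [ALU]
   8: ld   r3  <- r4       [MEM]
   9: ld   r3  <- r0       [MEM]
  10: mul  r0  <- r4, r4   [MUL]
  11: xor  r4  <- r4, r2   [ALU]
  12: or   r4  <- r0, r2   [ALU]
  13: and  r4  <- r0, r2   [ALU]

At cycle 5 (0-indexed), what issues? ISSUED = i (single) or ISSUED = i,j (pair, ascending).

[0] i0&i1  mulh.MUL;sub.ALU  -- 2-wide
[1] i2  ld.MEM  -- no-port MEM/MEM
[2] i3  ld.MEM  -- RAW r1
[3] i4&i5  sub.ALU;beq.BR  -- 2-wide
[4] i6  add.ALU  -- WAW r4
[5] i7  add.ALU  -- RAW r4
[6] i8  ld.MEM  -- no-port MEM/MEM
[7] i9&i10  ld.MEM;mul.MUL  -- 2-wide
[8] i11  xor.ALU  -- WAW r4
[9] i12  or.ALU  -- WAW r4
[10] i13  and.ALU  -- tail

ISSUED = 7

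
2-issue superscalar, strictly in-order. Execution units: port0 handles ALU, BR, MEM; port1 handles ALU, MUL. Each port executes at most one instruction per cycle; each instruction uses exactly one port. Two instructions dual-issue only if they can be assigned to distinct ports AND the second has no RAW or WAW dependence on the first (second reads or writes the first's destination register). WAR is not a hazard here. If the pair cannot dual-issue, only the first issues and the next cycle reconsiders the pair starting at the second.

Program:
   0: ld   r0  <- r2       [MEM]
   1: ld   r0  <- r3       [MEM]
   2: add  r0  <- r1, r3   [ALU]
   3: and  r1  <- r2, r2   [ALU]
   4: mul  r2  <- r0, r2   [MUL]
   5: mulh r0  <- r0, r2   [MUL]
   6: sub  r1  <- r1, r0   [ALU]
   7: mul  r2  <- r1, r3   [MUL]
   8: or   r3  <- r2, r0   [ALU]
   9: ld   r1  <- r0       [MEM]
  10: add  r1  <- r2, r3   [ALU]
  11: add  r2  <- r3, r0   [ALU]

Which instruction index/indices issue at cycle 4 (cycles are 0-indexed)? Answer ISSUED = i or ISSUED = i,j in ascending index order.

t=0 i0:ld.MEM ; no-port MEM/MEM
t=1 i1:ld.MEM ; WAW r0
t=2 i2&i3:add.ALU;and.ALU ; dual
t=3 i4:mul.MUL ; no-port MUL/MUL
t=4 i5:mulh.MUL ; RAW r0
t=5 i6:sub.ALU ; RAW r1
t=6 i7:mul.MUL ; RAW r2
t=7 i8&i9:or.ALU;ld.MEM ; dual
t=8 i10&i11:add.ALU;add.ALU ; dual

ISSUED = 5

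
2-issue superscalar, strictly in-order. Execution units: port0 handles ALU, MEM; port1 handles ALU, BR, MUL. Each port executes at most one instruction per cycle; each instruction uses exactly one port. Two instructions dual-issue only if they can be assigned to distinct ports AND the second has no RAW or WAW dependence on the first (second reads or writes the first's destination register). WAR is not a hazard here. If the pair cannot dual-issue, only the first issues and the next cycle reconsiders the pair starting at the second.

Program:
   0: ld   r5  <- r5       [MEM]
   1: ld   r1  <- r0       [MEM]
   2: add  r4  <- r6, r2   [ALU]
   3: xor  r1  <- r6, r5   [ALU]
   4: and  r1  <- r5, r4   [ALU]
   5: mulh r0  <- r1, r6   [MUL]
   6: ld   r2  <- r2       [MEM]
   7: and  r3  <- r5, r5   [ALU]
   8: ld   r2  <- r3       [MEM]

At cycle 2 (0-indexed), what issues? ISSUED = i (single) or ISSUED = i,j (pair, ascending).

ISSUED = 3

  cy0 -> i0 (ld.MEM) no-port MEM/MEM
  cy1 -> i1,i2 (ld.MEM;add.ALU) 2-wide
  cy2 -> i3 (xor.ALU) WAW r1
  cy3 -> i4 (and.ALU) RAW r1
  cy4 -> i5,i6 (mulh.MUL;ld.MEM) 2-wide
  cy5 -> i7 (and.ALU) RAW r3
  cy6 -> i8 (ld.MEM) tail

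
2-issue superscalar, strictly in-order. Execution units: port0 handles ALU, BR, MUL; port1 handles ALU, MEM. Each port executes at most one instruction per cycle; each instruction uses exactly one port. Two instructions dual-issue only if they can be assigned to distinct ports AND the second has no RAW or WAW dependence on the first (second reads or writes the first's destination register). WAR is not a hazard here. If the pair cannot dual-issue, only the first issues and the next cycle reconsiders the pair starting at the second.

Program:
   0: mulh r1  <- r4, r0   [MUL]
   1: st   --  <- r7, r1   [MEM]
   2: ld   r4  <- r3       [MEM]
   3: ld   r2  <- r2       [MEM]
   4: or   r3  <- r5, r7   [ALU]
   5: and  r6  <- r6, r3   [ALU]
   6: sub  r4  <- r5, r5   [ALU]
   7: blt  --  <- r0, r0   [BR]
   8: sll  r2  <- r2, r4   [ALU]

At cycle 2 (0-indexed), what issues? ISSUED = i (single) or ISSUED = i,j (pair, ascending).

ISSUED = 2

#0 head=0: mulh i0 RAW r1
#1 head=1: st i1 no-port MEM/MEM
#2 head=2: ld i2 no-port MEM/MEM
#3 head=3: ld;or i3/i4 dual
#4 head=5: and;sub i5/i6 dual
#5 head=7: blt;sll i7/i8 dual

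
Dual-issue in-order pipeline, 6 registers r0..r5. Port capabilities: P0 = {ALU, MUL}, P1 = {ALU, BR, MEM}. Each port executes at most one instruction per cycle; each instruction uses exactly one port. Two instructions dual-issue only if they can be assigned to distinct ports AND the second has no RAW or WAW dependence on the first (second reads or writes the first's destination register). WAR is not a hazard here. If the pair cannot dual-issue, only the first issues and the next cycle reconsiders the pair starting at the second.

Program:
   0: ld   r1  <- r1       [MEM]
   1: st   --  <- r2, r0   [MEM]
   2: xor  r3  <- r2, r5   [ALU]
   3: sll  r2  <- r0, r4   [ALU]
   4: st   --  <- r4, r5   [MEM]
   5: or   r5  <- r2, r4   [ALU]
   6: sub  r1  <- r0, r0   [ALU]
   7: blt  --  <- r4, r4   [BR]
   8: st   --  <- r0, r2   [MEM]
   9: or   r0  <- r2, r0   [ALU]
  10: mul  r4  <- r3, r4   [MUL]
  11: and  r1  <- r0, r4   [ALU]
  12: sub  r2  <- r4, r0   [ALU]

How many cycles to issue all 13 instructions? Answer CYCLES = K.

CYCLES = 8

#0 head=0: ld.MEM i0 no-port MEM/MEM
#1 head=1: st.MEM;xor.ALU i1&i2 2-wide
#2 head=3: sll.ALU;st.MEM i3&i4 2-wide
#3 head=5: or.ALU;sub.ALU i5&i6 2-wide
#4 head=7: blt.BR i7 no-port BR/MEM
#5 head=8: st.MEM;or.ALU i8&i9 2-wide
#6 head=10: mul.MUL i10 RAW r4
#7 head=11: and.ALU;sub.ALU i11&i12 2-wide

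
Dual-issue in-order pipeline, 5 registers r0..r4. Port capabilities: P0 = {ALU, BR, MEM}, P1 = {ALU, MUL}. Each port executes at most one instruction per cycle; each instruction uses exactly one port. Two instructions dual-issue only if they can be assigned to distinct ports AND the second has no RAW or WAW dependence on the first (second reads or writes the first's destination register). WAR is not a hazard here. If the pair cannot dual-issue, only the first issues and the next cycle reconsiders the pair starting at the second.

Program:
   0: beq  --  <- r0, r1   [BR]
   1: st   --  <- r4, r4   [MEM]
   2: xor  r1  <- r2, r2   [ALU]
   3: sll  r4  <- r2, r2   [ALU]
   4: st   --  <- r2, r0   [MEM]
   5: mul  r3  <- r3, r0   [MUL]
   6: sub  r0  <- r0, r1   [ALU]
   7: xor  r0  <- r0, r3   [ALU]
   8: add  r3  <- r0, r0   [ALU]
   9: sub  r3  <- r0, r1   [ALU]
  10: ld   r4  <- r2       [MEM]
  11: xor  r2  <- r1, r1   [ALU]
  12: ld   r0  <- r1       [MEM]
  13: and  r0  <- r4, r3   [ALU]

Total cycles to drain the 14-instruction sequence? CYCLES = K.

[0] i0  beq.BR  -- no-port BR/MEM
[1] i1/i2  st.MEM xor.ALU  -- 2-wide
[2] i3/i4  sll.ALU st.MEM  -- 2-wide
[3] i5/i6  mul.MUL sub.ALU  -- 2-wide
[4] i7  xor.ALU  -- RAW r0
[5] i8  add.ALU  -- WAW r3
[6] i9/i10  sub.ALU ld.MEM  -- 2-wide
[7] i11/i12  xor.ALU ld.MEM  -- 2-wide
[8] i13  and.ALU  -- tail

CYCLES = 9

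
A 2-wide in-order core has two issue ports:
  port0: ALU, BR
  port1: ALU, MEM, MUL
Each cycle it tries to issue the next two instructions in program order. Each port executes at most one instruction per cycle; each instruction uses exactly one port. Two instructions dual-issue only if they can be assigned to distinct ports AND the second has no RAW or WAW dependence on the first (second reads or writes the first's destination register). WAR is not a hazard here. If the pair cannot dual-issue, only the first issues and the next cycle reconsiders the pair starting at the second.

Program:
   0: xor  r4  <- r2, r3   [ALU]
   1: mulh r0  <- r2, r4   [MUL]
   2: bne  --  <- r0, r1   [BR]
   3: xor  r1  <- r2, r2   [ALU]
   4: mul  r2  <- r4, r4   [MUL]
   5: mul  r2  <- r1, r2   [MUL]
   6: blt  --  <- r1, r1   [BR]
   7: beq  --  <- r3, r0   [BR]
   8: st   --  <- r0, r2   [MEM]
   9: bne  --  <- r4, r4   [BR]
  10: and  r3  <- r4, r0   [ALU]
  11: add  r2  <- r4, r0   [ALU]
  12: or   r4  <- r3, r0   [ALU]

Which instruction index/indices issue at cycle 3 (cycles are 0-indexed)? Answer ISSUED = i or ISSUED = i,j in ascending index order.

  cy0 -> i0 (xor.ALU) RAW r4
  cy1 -> i1 (mulh.MUL) RAW r0
  cy2 -> i2&i3 (bne.BR xor.ALU) pair
  cy3 -> i4 (mul.MUL) no-port MUL/MUL
  cy4 -> i5&i6 (mul.MUL blt.BR) pair
  cy5 -> i7&i8 (beq.BR st.MEM) pair
  cy6 -> i9&i10 (bne.BR and.ALU) pair
  cy7 -> i11&i12 (add.ALU or.ALU) pair

ISSUED = 4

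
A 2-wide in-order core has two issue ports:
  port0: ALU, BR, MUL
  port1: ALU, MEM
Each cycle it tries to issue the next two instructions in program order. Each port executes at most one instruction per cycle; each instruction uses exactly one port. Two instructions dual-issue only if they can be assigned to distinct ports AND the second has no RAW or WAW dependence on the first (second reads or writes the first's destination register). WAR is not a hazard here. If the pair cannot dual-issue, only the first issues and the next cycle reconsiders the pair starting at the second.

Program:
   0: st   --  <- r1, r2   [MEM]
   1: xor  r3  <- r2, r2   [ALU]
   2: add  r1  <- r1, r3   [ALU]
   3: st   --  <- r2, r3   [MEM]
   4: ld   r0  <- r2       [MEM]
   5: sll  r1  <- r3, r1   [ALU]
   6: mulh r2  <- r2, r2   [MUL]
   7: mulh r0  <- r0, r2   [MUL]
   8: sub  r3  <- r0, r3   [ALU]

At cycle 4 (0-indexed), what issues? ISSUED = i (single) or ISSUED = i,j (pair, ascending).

c0: i0/i1 st/xor  pair
c1: i2/i3 add/st  pair
c2: i4/i5 ld/sll  pair
c3: i6 mulh  no-port MUL/MUL
c4: i7 mulh  RAW r0
c5: i8 sub  tail

ISSUED = 7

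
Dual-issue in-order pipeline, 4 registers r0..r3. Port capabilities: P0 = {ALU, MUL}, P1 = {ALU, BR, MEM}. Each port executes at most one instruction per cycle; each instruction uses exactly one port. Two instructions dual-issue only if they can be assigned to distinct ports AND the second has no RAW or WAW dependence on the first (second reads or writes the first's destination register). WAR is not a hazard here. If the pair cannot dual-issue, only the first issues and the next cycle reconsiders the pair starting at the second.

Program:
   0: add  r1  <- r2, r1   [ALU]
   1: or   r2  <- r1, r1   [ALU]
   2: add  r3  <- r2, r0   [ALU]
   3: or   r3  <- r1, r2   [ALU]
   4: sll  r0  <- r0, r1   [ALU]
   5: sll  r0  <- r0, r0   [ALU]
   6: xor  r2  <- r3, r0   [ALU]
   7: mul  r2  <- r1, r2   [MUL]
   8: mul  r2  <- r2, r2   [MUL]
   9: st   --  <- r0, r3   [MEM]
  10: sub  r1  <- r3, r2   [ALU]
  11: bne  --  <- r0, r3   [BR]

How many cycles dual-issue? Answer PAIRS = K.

PAIRS = 3

t=0 i0:add.ALU ; RAW r1
t=1 i1:or.ALU ; RAW r2
t=2 i2:add.ALU ; WAW r3
t=3 i3&i4:or.ALU+sll.ALU ; pair
t=4 i5:sll.ALU ; RAW r0
t=5 i6:xor.ALU ; RAW+WAW r2
t=6 i7:mul.MUL ; no-port MUL/MUL
t=7 i8&i9:mul.MUL+st.MEM ; pair
t=8 i10&i11:sub.ALU+bne.BR ; pair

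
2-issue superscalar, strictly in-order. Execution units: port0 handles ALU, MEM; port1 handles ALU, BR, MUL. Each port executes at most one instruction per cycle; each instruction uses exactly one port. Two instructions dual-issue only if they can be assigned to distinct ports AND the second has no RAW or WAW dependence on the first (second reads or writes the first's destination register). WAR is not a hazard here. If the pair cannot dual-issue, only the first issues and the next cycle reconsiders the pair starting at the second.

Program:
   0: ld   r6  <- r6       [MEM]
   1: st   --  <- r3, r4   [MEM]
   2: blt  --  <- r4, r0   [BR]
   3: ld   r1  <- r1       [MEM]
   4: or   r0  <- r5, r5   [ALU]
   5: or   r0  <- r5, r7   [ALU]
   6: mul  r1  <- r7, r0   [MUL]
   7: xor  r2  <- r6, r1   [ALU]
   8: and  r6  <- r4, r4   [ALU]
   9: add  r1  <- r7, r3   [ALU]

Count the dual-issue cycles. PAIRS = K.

PAIRS = 3

#0 head=0: ld.MEM i0 no-port MEM/MEM
#1 head=1: st.MEM/blt.BR i1+i2 pair
#2 head=3: ld.MEM/or.ALU i3+i4 pair
#3 head=5: or.ALU i5 RAW r0
#4 head=6: mul.MUL i6 RAW r1
#5 head=7: xor.ALU/and.ALU i7+i8 pair
#6 head=9: add.ALU i9 tail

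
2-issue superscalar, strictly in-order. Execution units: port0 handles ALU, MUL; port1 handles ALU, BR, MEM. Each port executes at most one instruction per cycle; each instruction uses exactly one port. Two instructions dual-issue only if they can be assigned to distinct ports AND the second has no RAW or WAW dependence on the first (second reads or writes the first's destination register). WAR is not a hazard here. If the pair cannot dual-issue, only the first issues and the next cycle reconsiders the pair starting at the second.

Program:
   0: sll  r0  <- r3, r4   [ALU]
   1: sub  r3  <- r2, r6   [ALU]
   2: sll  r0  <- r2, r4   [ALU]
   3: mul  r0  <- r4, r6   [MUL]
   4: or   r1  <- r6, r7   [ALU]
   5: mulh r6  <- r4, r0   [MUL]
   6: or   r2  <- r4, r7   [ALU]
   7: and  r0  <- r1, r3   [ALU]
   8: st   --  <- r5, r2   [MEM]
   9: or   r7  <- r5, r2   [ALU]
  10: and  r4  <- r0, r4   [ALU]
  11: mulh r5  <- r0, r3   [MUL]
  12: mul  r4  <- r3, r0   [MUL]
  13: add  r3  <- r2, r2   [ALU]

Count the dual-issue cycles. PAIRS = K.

PAIRS = 6

0. sll sub @i0&i1  | 2-wide
1. sll @i2  | WAW r0
2. mul or @i3&i4  | 2-wide
3. mulh or @i5&i6  | 2-wide
4. and st @i7&i8  | 2-wide
5. or and @i9&i10  | 2-wide
6. mulh @i11  | no-port MUL/MUL
7. mul add @i12&i13  | 2-wide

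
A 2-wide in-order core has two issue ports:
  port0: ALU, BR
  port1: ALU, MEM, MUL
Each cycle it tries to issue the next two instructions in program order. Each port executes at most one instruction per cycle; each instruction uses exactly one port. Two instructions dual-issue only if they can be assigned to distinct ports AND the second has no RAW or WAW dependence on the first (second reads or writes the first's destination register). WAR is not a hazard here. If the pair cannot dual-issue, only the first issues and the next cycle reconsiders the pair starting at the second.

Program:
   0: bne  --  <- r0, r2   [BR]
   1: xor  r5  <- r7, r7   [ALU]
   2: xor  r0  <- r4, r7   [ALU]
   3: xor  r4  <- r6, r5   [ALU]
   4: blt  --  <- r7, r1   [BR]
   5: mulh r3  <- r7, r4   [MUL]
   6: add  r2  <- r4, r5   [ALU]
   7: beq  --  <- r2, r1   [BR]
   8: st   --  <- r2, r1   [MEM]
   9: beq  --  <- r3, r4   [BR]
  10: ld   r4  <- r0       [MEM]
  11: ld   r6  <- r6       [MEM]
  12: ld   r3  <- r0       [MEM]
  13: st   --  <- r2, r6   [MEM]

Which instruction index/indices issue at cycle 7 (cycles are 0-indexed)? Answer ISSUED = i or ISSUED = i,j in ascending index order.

ISSUED = 12

t=0 i0+i1:bne.BR+xor.ALU ; 2-wide
t=1 i2+i3:xor.ALU+xor.ALU ; 2-wide
t=2 i4+i5:blt.BR+mulh.MUL ; 2-wide
t=3 i6:add.ALU ; RAW r2
t=4 i7+i8:beq.BR+st.MEM ; 2-wide
t=5 i9+i10:beq.BR+ld.MEM ; 2-wide
t=6 i11:ld.MEM ; no-port MEM/MEM
t=7 i12:ld.MEM ; no-port MEM/MEM
t=8 i13:st.MEM ; tail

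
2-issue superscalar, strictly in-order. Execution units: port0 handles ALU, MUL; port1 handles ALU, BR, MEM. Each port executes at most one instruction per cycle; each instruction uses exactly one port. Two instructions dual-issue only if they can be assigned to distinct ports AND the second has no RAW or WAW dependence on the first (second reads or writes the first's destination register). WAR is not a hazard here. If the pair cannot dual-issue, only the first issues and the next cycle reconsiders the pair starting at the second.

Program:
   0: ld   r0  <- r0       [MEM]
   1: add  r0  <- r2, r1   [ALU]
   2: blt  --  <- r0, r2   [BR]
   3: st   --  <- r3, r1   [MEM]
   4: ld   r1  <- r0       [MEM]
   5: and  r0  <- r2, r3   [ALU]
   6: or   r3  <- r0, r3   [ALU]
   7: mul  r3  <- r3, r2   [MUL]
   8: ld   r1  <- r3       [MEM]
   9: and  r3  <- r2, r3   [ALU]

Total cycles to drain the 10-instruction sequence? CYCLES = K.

0. ld.MEM @i0  | WAW r0
1. add.ALU @i1  | RAW r0
2. blt.BR @i2  | no-port BR/MEM
3. st.MEM @i3  | no-port MEM/MEM
4. ld.MEM+and.ALU @i4&i5  | pair
5. or.ALU @i6  | RAW+WAW r3
6. mul.MUL @i7  | RAW r3
7. ld.MEM+and.ALU @i8&i9  | pair

CYCLES = 8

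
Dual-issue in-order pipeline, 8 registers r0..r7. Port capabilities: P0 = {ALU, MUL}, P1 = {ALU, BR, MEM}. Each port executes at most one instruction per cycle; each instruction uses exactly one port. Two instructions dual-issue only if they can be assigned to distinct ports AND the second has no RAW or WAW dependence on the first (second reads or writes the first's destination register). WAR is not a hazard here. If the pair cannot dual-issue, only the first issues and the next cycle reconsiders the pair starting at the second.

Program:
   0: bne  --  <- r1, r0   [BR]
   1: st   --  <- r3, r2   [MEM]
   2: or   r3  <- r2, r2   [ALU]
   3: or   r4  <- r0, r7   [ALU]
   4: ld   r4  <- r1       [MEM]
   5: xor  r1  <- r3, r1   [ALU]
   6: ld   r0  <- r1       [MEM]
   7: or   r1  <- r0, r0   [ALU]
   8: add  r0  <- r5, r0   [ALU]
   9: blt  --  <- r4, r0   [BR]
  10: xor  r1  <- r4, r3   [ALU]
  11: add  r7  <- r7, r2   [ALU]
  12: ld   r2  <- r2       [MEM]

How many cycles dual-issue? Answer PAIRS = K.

[0] i0  bne  -- no-port BR/MEM
[1] i1/i2  st+or  -- 2-wide
[2] i3  or  -- WAW r4
[3] i4/i5  ld+xor  -- 2-wide
[4] i6  ld  -- RAW r0
[5] i7/i8  or+add  -- 2-wide
[6] i9/i10  blt+xor  -- 2-wide
[7] i11/i12  add+ld  -- 2-wide

PAIRS = 5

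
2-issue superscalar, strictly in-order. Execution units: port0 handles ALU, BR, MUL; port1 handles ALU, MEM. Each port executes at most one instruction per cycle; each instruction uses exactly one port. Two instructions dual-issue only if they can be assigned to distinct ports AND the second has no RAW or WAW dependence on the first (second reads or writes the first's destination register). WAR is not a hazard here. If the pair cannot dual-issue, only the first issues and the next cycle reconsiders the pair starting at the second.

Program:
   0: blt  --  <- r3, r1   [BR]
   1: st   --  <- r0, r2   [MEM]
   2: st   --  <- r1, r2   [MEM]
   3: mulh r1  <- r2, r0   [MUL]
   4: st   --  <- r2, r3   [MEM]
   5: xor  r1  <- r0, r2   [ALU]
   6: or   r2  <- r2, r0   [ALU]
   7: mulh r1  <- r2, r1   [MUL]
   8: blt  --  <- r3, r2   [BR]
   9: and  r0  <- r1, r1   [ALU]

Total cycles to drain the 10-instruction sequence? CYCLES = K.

t=0 i0,i1:blt;st ; dual
t=1 i2,i3:st;mulh ; dual
t=2 i4,i5:st;xor ; dual
t=3 i6:or ; RAW r2
t=4 i7:mulh ; no-port MUL/BR
t=5 i8,i9:blt;and ; dual

CYCLES = 6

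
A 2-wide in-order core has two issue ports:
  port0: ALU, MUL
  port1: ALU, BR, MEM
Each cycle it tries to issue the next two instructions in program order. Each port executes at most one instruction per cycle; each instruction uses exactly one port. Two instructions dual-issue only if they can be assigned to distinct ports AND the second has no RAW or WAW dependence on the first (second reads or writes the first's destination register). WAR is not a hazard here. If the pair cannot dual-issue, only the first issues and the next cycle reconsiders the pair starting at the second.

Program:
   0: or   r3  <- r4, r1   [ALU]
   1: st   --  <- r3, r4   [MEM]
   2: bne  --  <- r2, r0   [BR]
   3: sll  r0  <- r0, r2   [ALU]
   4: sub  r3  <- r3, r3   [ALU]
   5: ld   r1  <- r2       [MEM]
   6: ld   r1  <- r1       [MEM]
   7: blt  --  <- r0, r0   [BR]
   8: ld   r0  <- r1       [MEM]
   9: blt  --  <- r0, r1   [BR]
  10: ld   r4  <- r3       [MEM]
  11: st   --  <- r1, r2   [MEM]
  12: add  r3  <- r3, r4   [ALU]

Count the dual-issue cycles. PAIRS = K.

c0: i0 or  RAW r3
c1: i1 st  no-port MEM/BR
c2: i2+i3 bne;sll  dual
c3: i4+i5 sub;ld  dual
c4: i6 ld  no-port MEM/BR
c5: i7 blt  no-port BR/MEM
c6: i8 ld  no-port MEM/BR
c7: i9 blt  no-port BR/MEM
c8: i10 ld  no-port MEM/MEM
c9: i11+i12 st;add  dual

PAIRS = 3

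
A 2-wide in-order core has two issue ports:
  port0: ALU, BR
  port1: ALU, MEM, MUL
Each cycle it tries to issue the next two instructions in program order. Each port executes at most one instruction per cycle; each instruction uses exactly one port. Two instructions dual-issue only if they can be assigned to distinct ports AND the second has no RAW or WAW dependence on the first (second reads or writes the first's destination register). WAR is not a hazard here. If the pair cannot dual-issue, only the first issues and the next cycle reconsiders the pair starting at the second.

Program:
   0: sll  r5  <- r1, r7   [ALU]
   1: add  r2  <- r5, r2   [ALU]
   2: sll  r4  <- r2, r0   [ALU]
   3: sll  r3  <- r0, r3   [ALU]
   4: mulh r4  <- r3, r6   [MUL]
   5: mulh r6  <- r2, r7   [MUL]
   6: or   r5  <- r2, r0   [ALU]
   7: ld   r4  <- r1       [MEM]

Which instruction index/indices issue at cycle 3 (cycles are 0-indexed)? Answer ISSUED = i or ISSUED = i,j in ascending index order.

#0 head=0: sll.ALU i0 RAW r5
#1 head=1: add.ALU i1 RAW r2
#2 head=2: sll.ALU/sll.ALU i2,i3 pair
#3 head=4: mulh.MUL i4 no-port MUL/MUL
#4 head=5: mulh.MUL/or.ALU i5,i6 pair
#5 head=7: ld.MEM i7 tail

ISSUED = 4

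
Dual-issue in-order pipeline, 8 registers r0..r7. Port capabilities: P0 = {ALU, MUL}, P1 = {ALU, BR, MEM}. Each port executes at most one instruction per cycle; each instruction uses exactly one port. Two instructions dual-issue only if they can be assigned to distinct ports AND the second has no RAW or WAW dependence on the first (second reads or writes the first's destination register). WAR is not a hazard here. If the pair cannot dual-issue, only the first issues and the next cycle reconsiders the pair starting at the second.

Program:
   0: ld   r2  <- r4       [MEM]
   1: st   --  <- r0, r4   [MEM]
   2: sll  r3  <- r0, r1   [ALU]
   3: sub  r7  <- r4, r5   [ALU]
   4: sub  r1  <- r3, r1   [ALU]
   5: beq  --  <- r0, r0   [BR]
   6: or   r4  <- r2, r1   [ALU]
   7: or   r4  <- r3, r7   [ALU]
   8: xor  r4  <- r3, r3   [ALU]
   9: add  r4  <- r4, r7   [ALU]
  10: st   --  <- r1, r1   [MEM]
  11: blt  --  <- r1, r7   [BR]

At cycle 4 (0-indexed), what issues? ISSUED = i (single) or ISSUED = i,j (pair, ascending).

0. ld.MEM @i0  | no-port MEM/MEM
1. st.MEM;sll.ALU @i1+i2  | pair
2. sub.ALU;sub.ALU @i3+i4  | pair
3. beq.BR;or.ALU @i5+i6  | pair
4. or.ALU @i7  | WAW r4
5. xor.ALU @i8  | RAW+WAW r4
6. add.ALU;st.MEM @i9+i10  | pair
7. blt.BR @i11  | tail

ISSUED = 7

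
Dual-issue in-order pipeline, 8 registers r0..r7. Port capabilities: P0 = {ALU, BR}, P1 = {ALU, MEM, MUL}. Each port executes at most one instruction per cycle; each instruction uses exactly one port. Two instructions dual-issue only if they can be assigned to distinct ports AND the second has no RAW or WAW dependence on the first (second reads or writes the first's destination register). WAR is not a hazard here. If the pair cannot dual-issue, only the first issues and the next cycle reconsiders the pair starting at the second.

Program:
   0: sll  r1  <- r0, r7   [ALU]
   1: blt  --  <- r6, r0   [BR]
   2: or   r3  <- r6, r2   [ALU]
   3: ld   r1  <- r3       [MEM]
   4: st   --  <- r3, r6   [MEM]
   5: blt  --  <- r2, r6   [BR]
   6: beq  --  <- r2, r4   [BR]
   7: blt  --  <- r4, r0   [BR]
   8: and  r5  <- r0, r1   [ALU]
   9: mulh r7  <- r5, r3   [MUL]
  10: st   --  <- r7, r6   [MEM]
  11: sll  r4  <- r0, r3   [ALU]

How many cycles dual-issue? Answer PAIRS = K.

PAIRS = 4

[0] i0/i1  sll.ALU/blt.BR  -- pair
[1] i2  or.ALU  -- RAW r3
[2] i3  ld.MEM  -- no-port MEM/MEM
[3] i4/i5  st.MEM/blt.BR  -- pair
[4] i6  beq.BR  -- no-port BR/BR
[5] i7/i8  blt.BR/and.ALU  -- pair
[6] i9  mulh.MUL  -- no-port MUL/MEM
[7] i10/i11  st.MEM/sll.ALU  -- pair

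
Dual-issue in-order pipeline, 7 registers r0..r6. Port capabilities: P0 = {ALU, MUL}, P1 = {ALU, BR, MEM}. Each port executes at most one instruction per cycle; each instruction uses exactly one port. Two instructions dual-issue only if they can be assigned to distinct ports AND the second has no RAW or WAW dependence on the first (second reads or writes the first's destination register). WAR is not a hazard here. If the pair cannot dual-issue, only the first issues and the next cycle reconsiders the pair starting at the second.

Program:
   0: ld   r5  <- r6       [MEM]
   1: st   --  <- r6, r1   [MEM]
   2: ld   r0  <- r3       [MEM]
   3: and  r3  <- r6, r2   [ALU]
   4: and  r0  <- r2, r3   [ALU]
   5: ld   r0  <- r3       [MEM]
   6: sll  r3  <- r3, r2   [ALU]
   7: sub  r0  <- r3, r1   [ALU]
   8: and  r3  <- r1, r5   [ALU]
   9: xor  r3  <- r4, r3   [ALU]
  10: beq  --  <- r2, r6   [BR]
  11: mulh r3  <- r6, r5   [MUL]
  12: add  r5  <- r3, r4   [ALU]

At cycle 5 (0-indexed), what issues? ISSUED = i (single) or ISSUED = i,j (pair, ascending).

#0 head=0: ld i0 no-port MEM/MEM
#1 head=1: st i1 no-port MEM/MEM
#2 head=2: ld+and i2+i3 pair
#3 head=4: and i4 WAW r0
#4 head=5: ld+sll i5+i6 pair
#5 head=7: sub+and i7+i8 pair
#6 head=9: xor+beq i9+i10 pair
#7 head=11: mulh i11 RAW r3
#8 head=12: add i12 tail

ISSUED = 7,8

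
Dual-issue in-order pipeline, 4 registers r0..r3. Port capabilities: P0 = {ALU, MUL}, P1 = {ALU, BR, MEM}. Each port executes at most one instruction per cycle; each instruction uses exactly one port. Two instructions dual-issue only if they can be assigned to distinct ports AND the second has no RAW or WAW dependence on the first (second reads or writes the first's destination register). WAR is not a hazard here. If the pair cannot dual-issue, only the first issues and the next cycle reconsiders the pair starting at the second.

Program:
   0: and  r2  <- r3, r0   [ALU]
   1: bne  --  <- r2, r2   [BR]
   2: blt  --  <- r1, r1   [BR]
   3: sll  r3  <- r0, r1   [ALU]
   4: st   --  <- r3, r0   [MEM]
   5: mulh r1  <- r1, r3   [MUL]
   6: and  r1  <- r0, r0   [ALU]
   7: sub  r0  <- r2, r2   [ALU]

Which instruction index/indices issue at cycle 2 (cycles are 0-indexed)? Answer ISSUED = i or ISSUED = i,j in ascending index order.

ISSUED = 2,3

[0] i0  and  -- RAW r2
[1] i1  bne  -- no-port BR/BR
[2] i2+i3  blt/sll  -- 2-wide
[3] i4+i5  st/mulh  -- 2-wide
[4] i6+i7  and/sub  -- 2-wide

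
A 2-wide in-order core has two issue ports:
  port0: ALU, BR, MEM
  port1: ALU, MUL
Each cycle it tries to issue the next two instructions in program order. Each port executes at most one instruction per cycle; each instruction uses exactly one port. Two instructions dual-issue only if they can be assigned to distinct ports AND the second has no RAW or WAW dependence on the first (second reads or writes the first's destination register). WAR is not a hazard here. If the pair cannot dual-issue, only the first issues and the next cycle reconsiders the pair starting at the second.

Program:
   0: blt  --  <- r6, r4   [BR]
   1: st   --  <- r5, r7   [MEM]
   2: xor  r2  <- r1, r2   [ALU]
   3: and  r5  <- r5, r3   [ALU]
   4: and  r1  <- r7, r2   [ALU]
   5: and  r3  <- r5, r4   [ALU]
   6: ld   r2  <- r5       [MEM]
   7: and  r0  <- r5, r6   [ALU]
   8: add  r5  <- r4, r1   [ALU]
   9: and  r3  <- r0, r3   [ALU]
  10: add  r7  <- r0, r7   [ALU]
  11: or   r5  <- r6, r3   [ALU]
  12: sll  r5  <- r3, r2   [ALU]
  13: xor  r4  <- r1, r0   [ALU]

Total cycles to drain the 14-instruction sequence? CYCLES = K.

  cy0 -> i0 (blt.BR) no-port BR/MEM
  cy1 -> i1,i2 (st.MEM/xor.ALU) dual
  cy2 -> i3,i4 (and.ALU/and.ALU) dual
  cy3 -> i5,i6 (and.ALU/ld.MEM) dual
  cy4 -> i7,i8 (and.ALU/add.ALU) dual
  cy5 -> i9,i10 (and.ALU/add.ALU) dual
  cy6 -> i11 (or.ALU) WAW r5
  cy7 -> i12,i13 (sll.ALU/xor.ALU) dual

CYCLES = 8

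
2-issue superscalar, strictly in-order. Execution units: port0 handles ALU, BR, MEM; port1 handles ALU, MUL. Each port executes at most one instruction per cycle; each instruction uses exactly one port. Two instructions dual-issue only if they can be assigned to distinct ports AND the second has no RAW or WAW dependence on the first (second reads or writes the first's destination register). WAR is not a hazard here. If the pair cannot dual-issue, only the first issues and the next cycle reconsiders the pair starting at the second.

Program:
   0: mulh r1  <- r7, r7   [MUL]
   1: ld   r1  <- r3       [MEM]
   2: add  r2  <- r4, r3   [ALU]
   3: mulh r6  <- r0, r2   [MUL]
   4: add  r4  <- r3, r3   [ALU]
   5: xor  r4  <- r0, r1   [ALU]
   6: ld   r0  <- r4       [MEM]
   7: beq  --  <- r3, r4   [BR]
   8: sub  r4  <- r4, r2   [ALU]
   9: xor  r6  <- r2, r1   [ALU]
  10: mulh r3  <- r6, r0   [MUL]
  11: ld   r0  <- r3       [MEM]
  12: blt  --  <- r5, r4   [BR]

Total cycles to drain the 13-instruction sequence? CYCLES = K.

#0 head=0: mulh.MUL i0 WAW r1
#1 head=1: ld.MEM/add.ALU i1,i2 dual
#2 head=3: mulh.MUL/add.ALU i3,i4 dual
#3 head=5: xor.ALU i5 RAW r4
#4 head=6: ld.MEM i6 no-port MEM/BR
#5 head=7: beq.BR/sub.ALU i7,i8 dual
#6 head=9: xor.ALU i9 RAW r6
#7 head=10: mulh.MUL i10 RAW r3
#8 head=11: ld.MEM i11 no-port MEM/BR
#9 head=12: blt.BR i12 tail

CYCLES = 10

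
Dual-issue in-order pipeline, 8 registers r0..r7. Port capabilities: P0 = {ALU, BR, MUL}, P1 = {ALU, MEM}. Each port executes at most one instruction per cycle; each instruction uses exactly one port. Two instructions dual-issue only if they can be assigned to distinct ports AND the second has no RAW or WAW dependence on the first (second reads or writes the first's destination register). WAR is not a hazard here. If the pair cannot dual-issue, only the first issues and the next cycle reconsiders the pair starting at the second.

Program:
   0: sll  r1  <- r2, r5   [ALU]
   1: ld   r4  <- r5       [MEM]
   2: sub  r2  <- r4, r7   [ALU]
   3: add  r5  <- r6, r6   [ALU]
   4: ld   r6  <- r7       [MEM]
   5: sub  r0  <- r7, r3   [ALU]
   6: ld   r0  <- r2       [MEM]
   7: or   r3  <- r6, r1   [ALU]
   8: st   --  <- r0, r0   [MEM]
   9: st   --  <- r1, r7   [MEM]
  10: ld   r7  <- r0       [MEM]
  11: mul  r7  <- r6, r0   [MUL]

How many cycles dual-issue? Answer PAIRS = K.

PAIRS = 4

#0 head=0: sll.ALU/ld.MEM i0+i1 2-wide
#1 head=2: sub.ALU/add.ALU i2+i3 2-wide
#2 head=4: ld.MEM/sub.ALU i4+i5 2-wide
#3 head=6: ld.MEM/or.ALU i6+i7 2-wide
#4 head=8: st.MEM i8 no-port MEM/MEM
#5 head=9: st.MEM i9 no-port MEM/MEM
#6 head=10: ld.MEM i10 WAW r7
#7 head=11: mul.MUL i11 tail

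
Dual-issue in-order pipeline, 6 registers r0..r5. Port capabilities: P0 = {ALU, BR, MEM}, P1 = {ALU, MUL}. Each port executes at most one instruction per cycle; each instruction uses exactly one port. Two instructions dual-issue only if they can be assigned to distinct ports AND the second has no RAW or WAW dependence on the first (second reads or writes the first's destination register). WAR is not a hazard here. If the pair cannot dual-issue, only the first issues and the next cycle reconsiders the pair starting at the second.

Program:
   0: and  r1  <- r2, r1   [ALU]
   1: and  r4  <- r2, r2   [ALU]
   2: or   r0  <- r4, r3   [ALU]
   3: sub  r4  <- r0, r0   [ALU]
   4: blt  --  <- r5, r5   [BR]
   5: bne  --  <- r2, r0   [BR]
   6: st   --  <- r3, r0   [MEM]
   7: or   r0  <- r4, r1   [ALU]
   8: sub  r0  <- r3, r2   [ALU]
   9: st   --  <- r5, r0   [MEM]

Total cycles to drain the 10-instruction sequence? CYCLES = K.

CYCLES = 7

  cy0 -> i0/i1 (and.ALU;and.ALU) dual
  cy1 -> i2 (or.ALU) RAW r0
  cy2 -> i3/i4 (sub.ALU;blt.BR) dual
  cy3 -> i5 (bne.BR) no-port BR/MEM
  cy4 -> i6/i7 (st.MEM;or.ALU) dual
  cy5 -> i8 (sub.ALU) RAW r0
  cy6 -> i9 (st.MEM) tail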